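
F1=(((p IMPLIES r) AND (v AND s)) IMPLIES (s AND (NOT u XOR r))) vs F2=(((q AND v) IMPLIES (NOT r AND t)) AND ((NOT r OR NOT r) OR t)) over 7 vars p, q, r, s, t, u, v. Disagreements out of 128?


F1 = (((p IMPLIES r) AND (v AND s)) IMPLIES (s AND (NOT u XOR r)))
F2 = (((q AND v) IMPLIES (NOT r AND t)) AND ((NOT r OR NOT r) OR t))
Evaluate both on each of 128 rows (bits = p,q,r,s,t,u,v):
  row 0 [0000000]: F1=1 F2=1 -> 0
  row 1 [0000001]: F1=1 F2=1 -> 0
  row 2 [0000010]: F1=1 F2=1 -> 0
  row 3 [0000011]: F1=1 F2=1 -> 0
  row 4 [0000100]: F1=1 F2=1 -> 0
  (every remaining row is evaluated the same way; all 128 results are listed next)
Full result column, 8 rows per line (p,q,r,s fixed per line; t,u,v runs 000..111 left to right):
  rows 0-7 [p,q,r,s=0000]: 00000000  (ones: 0)
  rows 8-15 [p,q,r,s=0001]: 00010001  (ones: 2)
  rows 16-23 [p,q,r,s=0010]: 11110000  (ones: 4)
  rows 24-31 [p,q,r,s=0011]: 10110100  (ones: 4)
  rows 32-39 [p,q,r,s=0100]: 01010000  (ones: 2)
  rows 40-47 [p,q,r,s=0101]: 01000001  (ones: 2)
  rows 48-55 [p,q,r,s=0110]: 11110101  (ones: 6)
  rows 56-63 [p,q,r,s=0111]: 10110001  (ones: 4)
  rows 64-71 [p,q,r,s=1000]: 00000000  (ones: 0)
  rows 72-79 [p,q,r,s=1001]: 00000000  (ones: 0)
  rows 80-87 [p,q,r,s=1010]: 11110000  (ones: 4)
  rows 88-95 [p,q,r,s=1011]: 10110100  (ones: 4)
  rows 96-103 [p,q,r,s=1100]: 01010000  (ones: 2)
  rows 104-111 [p,q,r,s=1101]: 01010000  (ones: 2)
  rows 112-119 [p,q,r,s=1110]: 11110101  (ones: 6)
  rows 120-127 [p,q,r,s=1111]: 10110001  (ones: 4)
Disagreements = 0+2+4+4+2+2+6+4+0+0+4+4+2+2+6+4 = 46

46


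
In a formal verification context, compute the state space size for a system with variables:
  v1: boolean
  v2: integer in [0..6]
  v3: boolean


State space = product of domain sizes of all variables.
Domain sizes:
  v1 (boolean): 2
  v2 (integer in [0..6]): 7
  v3 (boolean): 2
Product = 2 * 7 * 2 = 28

28


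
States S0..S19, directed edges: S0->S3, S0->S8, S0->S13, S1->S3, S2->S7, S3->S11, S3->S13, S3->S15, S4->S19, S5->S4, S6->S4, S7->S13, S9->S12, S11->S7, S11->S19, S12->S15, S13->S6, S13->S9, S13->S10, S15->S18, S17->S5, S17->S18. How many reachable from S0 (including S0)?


BFS from S0:
  layer 0: {S0}
  layer 1: {S3, S8, S13}
  layer 2: {S6, S9, S10, S11, S15}
  layer 3: {S4, S7, S12, S18, S19}
Reachable set: {S0, S3, S4, S6, S7, S8, S9, S10, S11, S12, S13, S15, S18, S19}
Count = 14

14


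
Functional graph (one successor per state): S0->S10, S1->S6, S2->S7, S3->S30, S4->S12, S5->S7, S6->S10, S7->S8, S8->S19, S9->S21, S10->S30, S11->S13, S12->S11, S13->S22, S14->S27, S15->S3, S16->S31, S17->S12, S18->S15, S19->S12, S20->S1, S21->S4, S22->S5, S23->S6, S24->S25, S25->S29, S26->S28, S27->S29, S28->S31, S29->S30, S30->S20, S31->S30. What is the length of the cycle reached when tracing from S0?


Trace from S0 until a state repeats:
  S0 -> S10 -> S30 -> S20 -> S1 -> S6 -> S10
S10 first seen at step 1, revisited at step 6.
Cycle length = 6 - 1 = 5

5


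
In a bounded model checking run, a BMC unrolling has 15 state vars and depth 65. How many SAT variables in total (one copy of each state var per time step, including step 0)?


BMC unrolls to depth k, creating one copy of each state var for steps 0..k.
Step count = 65 + 1 = 66 (steps 0 through 65)
Vars per step = 15
Total = 15 * 66 = 990

990


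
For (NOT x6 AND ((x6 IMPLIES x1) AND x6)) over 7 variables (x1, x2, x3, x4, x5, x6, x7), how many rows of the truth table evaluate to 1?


Formula: (NOT x6 AND ((x6 IMPLIES x1) AND x6)) over 7 vars (128 rows)
Evaluate each row (x1, x2, x3, x4, x5, x6, x7 as bits, MSB first):
  row 0 [0000000]: (NOT 0 AND ((0 IMPLIES 0) AND 0)) -> 0
  row 1 [0000001]: (NOT 0 AND ((0 IMPLIES 0) AND 0)) -> 0
  row 2 [0000010]: (NOT 1 AND ((1 IMPLIES 0) AND 1)) -> 0
  row 3 [0000011]: (NOT 1 AND ((1 IMPLIES 0) AND 1)) -> 0
  row 4 [0000100]: (NOT 0 AND ((0 IMPLIES 0) AND 0)) -> 0
  (every remaining row is evaluated the same way; all 128 results are listed next)
Full result column, 8 rows per line (x1,x2,x3,x4 fixed per line; x5,x6,x7 runs 000..111 left to right):
  rows 0-7 [x1,x2,x3,x4=0000]: 00000000  (ones: 0)
  rows 8-15 [x1,x2,x3,x4=0001]: 00000000  (ones: 0)
  rows 16-23 [x1,x2,x3,x4=0010]: 00000000  (ones: 0)
  rows 24-31 [x1,x2,x3,x4=0011]: 00000000  (ones: 0)
  rows 32-39 [x1,x2,x3,x4=0100]: 00000000  (ones: 0)
  rows 40-47 [x1,x2,x3,x4=0101]: 00000000  (ones: 0)
  rows 48-55 [x1,x2,x3,x4=0110]: 00000000  (ones: 0)
  rows 56-63 [x1,x2,x3,x4=0111]: 00000000  (ones: 0)
  rows 64-71 [x1,x2,x3,x4=1000]: 00000000  (ones: 0)
  rows 72-79 [x1,x2,x3,x4=1001]: 00000000  (ones: 0)
  rows 80-87 [x1,x2,x3,x4=1010]: 00000000  (ones: 0)
  rows 88-95 [x1,x2,x3,x4=1011]: 00000000  (ones: 0)
  rows 96-103 [x1,x2,x3,x4=1100]: 00000000  (ones: 0)
  rows 104-111 [x1,x2,x3,x4=1101]: 00000000  (ones: 0)
  rows 112-119 [x1,x2,x3,x4=1110]: 00000000  (ones: 0)
  rows 120-127 [x1,x2,x3,x4=1111]: 00000000  (ones: 0)
Count of 1-rows = 0+0+0+0+0+0+0+0+0+0+0+0+0+0+0+0 = 0

0


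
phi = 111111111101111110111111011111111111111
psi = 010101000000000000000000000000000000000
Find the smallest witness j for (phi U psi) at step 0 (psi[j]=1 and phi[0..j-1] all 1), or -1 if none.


(phi U psi) at 0: need smallest j with psi[j]=1 and phi[i]=1 for all i in [0,j).
Scan from step 0:
  step 0: phi=1, psi=0 -> continue
  step 1: psi=1 and phi held for [0,1) -> witness found
Witness step = 1

1


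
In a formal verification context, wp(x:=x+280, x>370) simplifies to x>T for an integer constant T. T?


Formula: wp(x:=E, P) = P[E/x] (substitute E for x in postcondition)
Step 1: Postcondition: x>370
Step 2: Substitute x+280 for x: x+280>370
Step 3: Solve for x: x > 370-280 = 90

90


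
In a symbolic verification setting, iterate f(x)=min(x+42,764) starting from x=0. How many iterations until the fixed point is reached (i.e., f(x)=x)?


Step 1: x=0, cap=764, increment=42
Step 2: x grows by 42 each step until capped at 764; fixed point is x=764
Step 3: iterations = ceil(764/42) = 19

19


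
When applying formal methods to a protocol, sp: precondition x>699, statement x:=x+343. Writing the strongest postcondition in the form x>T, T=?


Formula: sp(P, x:=E) = exists old_x. (x = E[old_x/x]) AND P[old_x/x] (old_x is the value of x before the assignment; eliminate old_x by solving x = E[old_x/x] for old_x)
Step 1: Precondition P: x>699, i.e. old_x > 699
Step 2: Assignment gives x = old_x + 343, so old_x = x - 343
Step 3: Substitute into P: x - 343 > 699
Step 4: Simplify: x > 699+343 = 1042

1042


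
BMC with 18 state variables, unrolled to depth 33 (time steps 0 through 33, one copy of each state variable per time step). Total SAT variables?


BMC unrolls to depth k, creating one copy of each state var for steps 0..k.
Step count = 33 + 1 = 34 (steps 0 through 33)
Vars per step = 18
Total = 18 * 34 = 612

612


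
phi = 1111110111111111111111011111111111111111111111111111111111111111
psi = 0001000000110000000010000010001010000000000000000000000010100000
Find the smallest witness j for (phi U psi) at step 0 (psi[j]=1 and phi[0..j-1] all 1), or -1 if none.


(phi U psi) at 0: need smallest j with psi[j]=1 and phi[i]=1 for all i in [0,j).
Scan from step 0:
  step 0: phi=1, psi=0 -> continue
  step 1: phi=1, psi=0 -> continue
  step 2: phi=1, psi=0 -> continue
  step 3: psi=1 and phi held for [0,3) -> witness found
Witness step = 3

3


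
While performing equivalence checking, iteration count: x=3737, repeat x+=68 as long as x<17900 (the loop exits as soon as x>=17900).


Step 1: x goes from 3737 toward 17900 by 68; the body runs while x<17900, so iterations = ceil((bound-start)/step)
Step 2: Distance=14163
Step 3: ceil(14163/68)=209

209


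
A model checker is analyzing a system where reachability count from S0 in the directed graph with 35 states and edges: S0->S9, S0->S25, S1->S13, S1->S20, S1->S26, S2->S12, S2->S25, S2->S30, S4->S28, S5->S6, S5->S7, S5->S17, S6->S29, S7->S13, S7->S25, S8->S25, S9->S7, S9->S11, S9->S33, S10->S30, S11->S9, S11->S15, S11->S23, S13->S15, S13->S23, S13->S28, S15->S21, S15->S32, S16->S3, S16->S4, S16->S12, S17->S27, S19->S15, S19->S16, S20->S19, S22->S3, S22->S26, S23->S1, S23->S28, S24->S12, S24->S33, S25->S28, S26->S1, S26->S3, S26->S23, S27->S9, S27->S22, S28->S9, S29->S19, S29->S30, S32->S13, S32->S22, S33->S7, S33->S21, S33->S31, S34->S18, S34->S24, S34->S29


BFS from S0:
  layer 0: {S0}
  layer 1: {S9, S25}
  layer 2: {S7, S11, S28, S33}
  layer 3: {S13, S15, S21, S23, S31}
  layer 4: {S1, S32}
  layer 5: {S20, S22, S26}
  layer 6: {S3, S19}
  layer 7: {S16}
  layer 8: {S4, S12}
Reachable set: {S0, S1, S3, S4, S7, S9, S11, S12, S13, S15, S16, S19, S20, S21, S22, S23, S25, S26, S28, S31, S32, S33}
Count = 22

22


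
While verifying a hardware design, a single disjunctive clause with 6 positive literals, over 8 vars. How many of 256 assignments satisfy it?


Step 1: Total=2^8=256
Step 2: Unsat when all 6 false: 2^2=4
Step 3: Sat=256-4=252

252


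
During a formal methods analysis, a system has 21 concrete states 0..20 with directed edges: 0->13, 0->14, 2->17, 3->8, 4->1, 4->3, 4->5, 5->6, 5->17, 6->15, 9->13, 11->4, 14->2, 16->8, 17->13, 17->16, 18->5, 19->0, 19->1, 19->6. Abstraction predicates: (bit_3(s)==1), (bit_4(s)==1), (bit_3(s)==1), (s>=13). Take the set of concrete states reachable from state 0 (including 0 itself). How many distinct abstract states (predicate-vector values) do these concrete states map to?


BFS from 0:
Concrete reachable: {0, 2, 8, 13, 14, 16, 17}
Abstract via predicates (bit_3(s)==1), (bit_4(s)==1), (bit_3(s)==1), (s>=13):
  (0,0,0,0) <- {0, 2}
  (0,1,0,1) <- {16, 17}
  (1,0,1,0) <- {8}
  (1,0,1,1) <- {13, 14}
Distinct abstract states = 4

4


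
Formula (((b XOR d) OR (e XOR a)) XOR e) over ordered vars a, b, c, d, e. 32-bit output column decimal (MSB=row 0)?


Formula: (((b XOR d) OR (e XOR a)) XOR e) over a, b, c, d, e (32 rows)
Evaluate each row (bits = a,b,c,d,e, MSB first):
  row 0 [00000]: (((0 XOR 0) OR (0 XOR 0)) XOR 0) -> 0
  row 1 [00001]: (((0 XOR 0) OR (1 XOR 0)) XOR 1) -> 0
  row 2 [00010]: (((0 XOR 1) OR (0 XOR 0)) XOR 0) -> 1
  row 3 [00011]: (((0 XOR 1) OR (1 XOR 0)) XOR 1) -> 0
  row 4 [00100]: (((0 XOR 0) OR (0 XOR 0)) XOR 0) -> 0
  row 5 [00101]: (((0 XOR 0) OR (1 XOR 0)) XOR 1) -> 0
  row 6 [00110]: (((0 XOR 1) OR (0 XOR 0)) XOR 0) -> 1
  row 7 [00111]: (((0 XOR 1) OR (1 XOR 0)) XOR 1) -> 0
  row 8 [01000]: (((1 XOR 0) OR (0 XOR 0)) XOR 0) -> 1
  row 9 [01001]: (((1 XOR 0) OR (1 XOR 0)) XOR 1) -> 0
  row 10 [01010]: (((1 XOR 1) OR (0 XOR 0)) XOR 0) -> 0
  row 11 [01011]: (((1 XOR 1) OR (1 XOR 0)) XOR 1) -> 0
  row 12 [01100]: (((1 XOR 0) OR (0 XOR 0)) XOR 0) -> 1
  row 13 [01101]: (((1 XOR 0) OR (1 XOR 0)) XOR 1) -> 0
  row 14 [01110]: (((1 XOR 1) OR (0 XOR 0)) XOR 0) -> 0
  row 15 [01111]: (((1 XOR 1) OR (1 XOR 0)) XOR 1) -> 0
  row 16 [10000]: (((0 XOR 0) OR (0 XOR 1)) XOR 0) -> 1
  row 17 [10001]: (((0 XOR 0) OR (1 XOR 1)) XOR 1) -> 1
  row 18 [10010]: (((0 XOR 1) OR (0 XOR 1)) XOR 0) -> 1
  row 19 [10011]: (((0 XOR 1) OR (1 XOR 1)) XOR 1) -> 0
  row 20 [10100]: (((0 XOR 0) OR (0 XOR 1)) XOR 0) -> 1
  row 21 [10101]: (((0 XOR 0) OR (1 XOR 1)) XOR 1) -> 1
  row 22 [10110]: (((0 XOR 1) OR (0 XOR 1)) XOR 0) -> 1
  row 23 [10111]: (((0 XOR 1) OR (1 XOR 1)) XOR 1) -> 0
  row 24 [11000]: (((1 XOR 0) OR (0 XOR 1)) XOR 0) -> 1
  row 25 [11001]: (((1 XOR 0) OR (1 XOR 1)) XOR 1) -> 0
  row 26 [11010]: (((1 XOR 1) OR (0 XOR 1)) XOR 0) -> 1
  row 27 [11011]: (((1 XOR 1) OR (1 XOR 1)) XOR 1) -> 1
  row 28 [11100]: (((1 XOR 0) OR (0 XOR 1)) XOR 0) -> 1
  row 29 [11101]: (((1 XOR 0) OR (1 XOR 1)) XOR 1) -> 0
  row 30 [11110]: (((1 XOR 1) OR (0 XOR 1)) XOR 0) -> 1
  row 31 [11111]: (((1 XOR 1) OR (1 XOR 1)) XOR 1) -> 1
Full result column, 4 rows per line (a,b,c fixed per line; d,e runs 00..11 left to right):
  rows 0-3 [a,b,c=000]: 0010  = hex 2
  rows 4-7 [a,b,c=001]: 0010  = hex 2
  rows 8-11 [a,b,c=010]: 1000  = hex 8
  rows 12-15 [a,b,c=011]: 1000  = hex 8
  rows 16-19 [a,b,c=100]: 1110  = hex E
  rows 20-23 [a,b,c=101]: 1110  = hex E
  rows 24-27 [a,b,c=110]: 1011  = hex B
  rows 28-31 [a,b,c=111]: 1011  = hex B
Output column (row 0 .. row 31) = 00100010100010001110111010111011
Output column grouped in 4s = 0010 0010 1000 1000 1110 1110 1011 1011 = 0x2288EEBB
Convert to decimal digit by digit (value = value*16 + digit):
  2 -> 2
  2*16 + 2 = 34
  34*16 + 8 = 552
  552*16 + 8 = 8840
  8840*16 + 14 (E) = 141454
  141454*16 + 14 (E) = 2263278
  2263278*16 + 11 (B) = 36212459
  36212459*16 + 11 (B) = 579399355
Decimal = 579399355

579399355


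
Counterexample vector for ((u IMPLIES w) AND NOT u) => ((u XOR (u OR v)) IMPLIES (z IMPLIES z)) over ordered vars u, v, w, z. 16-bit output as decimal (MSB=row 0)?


F1 = ((u IMPLIES w) AND NOT u)
F2 = ((u XOR (u OR v)) IMPLIES (z IMPLIES z))
Counterexample to F1=>F2 is where F1=1 and F2=0.
Evaluate each row (bits = u,v,w,z, MSB first):
  row 0 [0000]: F1=1 F2=1 -> F1&~F2 -> 0
  row 1 [0001]: F1=1 F2=1 -> F1&~F2 -> 0
  row 2 [0010]: F1=1 F2=1 -> F1&~F2 -> 0
  row 3 [0011]: F1=1 F2=1 -> F1&~F2 -> 0
  row 4 [0100]: F1=1 F2=1 -> F1&~F2 -> 0
  row 5 [0101]: F1=1 F2=1 -> F1&~F2 -> 0
  row 6 [0110]: F1=1 F2=1 -> F1&~F2 -> 0
  row 7 [0111]: F1=1 F2=1 -> F1&~F2 -> 0
  row 8 [1000]: F1=0 F2=1 -> F1&~F2 -> 0
  row 9 [1001]: F1=0 F2=1 -> F1&~F2 -> 0
  row 10 [1010]: F1=0 F2=1 -> F1&~F2 -> 0
  row 11 [1011]: F1=0 F2=1 -> F1&~F2 -> 0
  row 12 [1100]: F1=0 F2=1 -> F1&~F2 -> 0
  row 13 [1101]: F1=0 F2=1 -> F1&~F2 -> 0
  row 14 [1110]: F1=0 F2=1 -> F1&~F2 -> 0
  row 15 [1111]: F1=0 F2=1 -> F1&~F2 -> 0
Full result column, 4 rows per line (u,v fixed per line; w,z runs 00..11 left to right):
  rows 0-3 [u,v=00]: 0000  = hex 0
  rows 4-7 [u,v=01]: 0000  = hex 0
  rows 8-11 [u,v=10]: 0000  = hex 0
  rows 12-15 [u,v=11]: 0000  = hex 0
Counterexample vector (row 0 .. row 15) = 0000000000000000
Output column grouped in 4s = 0000 0000 0000 0000 = 0x0000
Convert to decimal digit by digit (value = value*16 + digit):
  0 -> 0
  0*16 + 0 = 0
  0*16 + 0 = 0
  0*16 + 0 = 0
Decimal = 0

0


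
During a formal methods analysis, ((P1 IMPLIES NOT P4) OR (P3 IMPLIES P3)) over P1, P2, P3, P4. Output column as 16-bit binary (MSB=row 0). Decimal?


Formula: ((P1 IMPLIES NOT P4) OR (P3 IMPLIES P3)) over P1, P2, P3, P4 (16 rows)
Evaluate each row (bits = P1,P2,P3,P4, MSB first):
  row 0 [0000]: ((0 IMPLIES NOT 0) OR (0 IMPLIES 0)) -> 1
  row 1 [0001]: ((0 IMPLIES NOT 1) OR (0 IMPLIES 0)) -> 1
  row 2 [0010]: ((0 IMPLIES NOT 0) OR (1 IMPLIES 1)) -> 1
  row 3 [0011]: ((0 IMPLIES NOT 1) OR (1 IMPLIES 1)) -> 1
  row 4 [0100]: ((0 IMPLIES NOT 0) OR (0 IMPLIES 0)) -> 1
  row 5 [0101]: ((0 IMPLIES NOT 1) OR (0 IMPLIES 0)) -> 1
  row 6 [0110]: ((0 IMPLIES NOT 0) OR (1 IMPLIES 1)) -> 1
  row 7 [0111]: ((0 IMPLIES NOT 1) OR (1 IMPLIES 1)) -> 1
  row 8 [1000]: ((1 IMPLIES NOT 0) OR (0 IMPLIES 0)) -> 1
  row 9 [1001]: ((1 IMPLIES NOT 1) OR (0 IMPLIES 0)) -> 1
  row 10 [1010]: ((1 IMPLIES NOT 0) OR (1 IMPLIES 1)) -> 1
  row 11 [1011]: ((1 IMPLIES NOT 1) OR (1 IMPLIES 1)) -> 1
  row 12 [1100]: ((1 IMPLIES NOT 0) OR (0 IMPLIES 0)) -> 1
  row 13 [1101]: ((1 IMPLIES NOT 1) OR (0 IMPLIES 0)) -> 1
  row 14 [1110]: ((1 IMPLIES NOT 0) OR (1 IMPLIES 1)) -> 1
  row 15 [1111]: ((1 IMPLIES NOT 1) OR (1 IMPLIES 1)) -> 1
Full result column, 4 rows per line (P1,P2 fixed per line; P3,P4 runs 00..11 left to right):
  rows 0-3 [P1,P2=00]: 1111  = hex F
  rows 4-7 [P1,P2=01]: 1111  = hex F
  rows 8-11 [P1,P2=10]: 1111  = hex F
  rows 12-15 [P1,P2=11]: 1111  = hex F
Output column (row 0 .. row 15) = 1111111111111111
Output column grouped in 4s = 1111 1111 1111 1111 = 0xFFFF
Convert to decimal digit by digit (value = value*16 + digit):
  F -> 15
  15*16 + 15 (F) = 255
  255*16 + 15 (F) = 4095
  4095*16 + 15 (F) = 65535
Decimal = 65535

65535


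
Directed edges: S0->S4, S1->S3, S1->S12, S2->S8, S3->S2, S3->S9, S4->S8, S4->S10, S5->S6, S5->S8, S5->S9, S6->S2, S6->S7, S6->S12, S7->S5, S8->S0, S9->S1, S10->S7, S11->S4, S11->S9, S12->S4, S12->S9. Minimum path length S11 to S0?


BFS layer-by-layer from S11:
  dist 0: {S11}
  dist 1: {S4, S9}
  dist 2: {S1, S8, S10}
  dist 3: {S0, S3, S7, S12}
  -> S0 reached at distance 3
Shortest path length = 3

3


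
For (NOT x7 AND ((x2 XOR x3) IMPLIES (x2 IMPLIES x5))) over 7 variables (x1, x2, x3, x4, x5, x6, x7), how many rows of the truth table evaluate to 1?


Formula: (NOT x7 AND ((x2 XOR x3) IMPLIES (x2 IMPLIES x5))) over 7 vars (128 rows)
Evaluate each row (x1, x2, x3, x4, x5, x6, x7 as bits, MSB first):
  row 0 [0000000]: (NOT 0 AND ((0 XOR 0) IMPLIES (0 IMPLIES 0))) -> 1
  row 1 [0000001]: (NOT 1 AND ((0 XOR 0) IMPLIES (0 IMPLIES 0))) -> 0
  row 2 [0000010]: (NOT 0 AND ((0 XOR 0) IMPLIES (0 IMPLIES 0))) -> 1
  row 3 [0000011]: (NOT 1 AND ((0 XOR 0) IMPLIES (0 IMPLIES 0))) -> 0
  row 4 [0000100]: (NOT 0 AND ((0 XOR 0) IMPLIES (0 IMPLIES 1))) -> 1
  (every remaining row is evaluated the same way; all 128 results are listed next)
Full result column, 8 rows per line (x1,x2,x3,x4 fixed per line; x5,x6,x7 runs 000..111 left to right):
  rows 0-7 [x1,x2,x3,x4=0000]: 10101010  (ones: 4)
  rows 8-15 [x1,x2,x3,x4=0001]: 10101010  (ones: 4)
  rows 16-23 [x1,x2,x3,x4=0010]: 10101010  (ones: 4)
  rows 24-31 [x1,x2,x3,x4=0011]: 10101010  (ones: 4)
  rows 32-39 [x1,x2,x3,x4=0100]: 00001010  (ones: 2)
  rows 40-47 [x1,x2,x3,x4=0101]: 00001010  (ones: 2)
  rows 48-55 [x1,x2,x3,x4=0110]: 10101010  (ones: 4)
  rows 56-63 [x1,x2,x3,x4=0111]: 10101010  (ones: 4)
  rows 64-71 [x1,x2,x3,x4=1000]: 10101010  (ones: 4)
  rows 72-79 [x1,x2,x3,x4=1001]: 10101010  (ones: 4)
  rows 80-87 [x1,x2,x3,x4=1010]: 10101010  (ones: 4)
  rows 88-95 [x1,x2,x3,x4=1011]: 10101010  (ones: 4)
  rows 96-103 [x1,x2,x3,x4=1100]: 00001010  (ones: 2)
  rows 104-111 [x1,x2,x3,x4=1101]: 00001010  (ones: 2)
  rows 112-119 [x1,x2,x3,x4=1110]: 10101010  (ones: 4)
  rows 120-127 [x1,x2,x3,x4=1111]: 10101010  (ones: 4)
Count of 1-rows = 4+4+4+4+2+2+4+4+4+4+4+4+2+2+4+4 = 56

56


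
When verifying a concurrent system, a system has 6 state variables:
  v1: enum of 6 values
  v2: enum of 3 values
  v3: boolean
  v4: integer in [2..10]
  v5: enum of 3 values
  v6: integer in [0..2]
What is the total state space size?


State space = product of domain sizes of all variables.
Domain sizes:
  v1 (enum of 6 values): 6
  v2 (enum of 3 values): 3
  v3 (boolean): 2
  v4 (integer in [2..10]): 9
  v5 (enum of 3 values): 3
  v6 (integer in [0..2]): 3
Product = 6 * 3 * 2 * 9 * 3 * 3 = 2916

2916


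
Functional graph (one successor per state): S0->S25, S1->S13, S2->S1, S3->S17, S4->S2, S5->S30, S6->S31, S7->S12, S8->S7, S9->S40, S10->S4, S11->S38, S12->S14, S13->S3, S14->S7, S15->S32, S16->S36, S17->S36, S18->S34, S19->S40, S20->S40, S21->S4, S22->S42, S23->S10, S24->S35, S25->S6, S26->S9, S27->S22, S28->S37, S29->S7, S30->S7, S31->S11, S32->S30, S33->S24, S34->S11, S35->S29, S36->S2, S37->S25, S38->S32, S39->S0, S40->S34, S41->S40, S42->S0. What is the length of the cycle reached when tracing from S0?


Trace from S0 until a state repeats:
  S0 -> S25 -> S6 -> S31 -> S11 -> S38 -> S32 -> S30 -> S7 -> S12 -> S14 -> S7
S7 first seen at step 8, revisited at step 11.
Cycle length = 11 - 8 = 3

3


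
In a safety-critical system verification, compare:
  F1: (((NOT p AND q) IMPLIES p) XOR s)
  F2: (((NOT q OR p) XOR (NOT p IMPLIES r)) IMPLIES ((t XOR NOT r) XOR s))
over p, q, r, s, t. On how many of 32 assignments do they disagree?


F1 = (((NOT p AND q) IMPLIES p) XOR s)
F2 = (((NOT q OR p) XOR (NOT p IMPLIES r)) IMPLIES ((t XOR NOT r) XOR s))
Evaluate both on each of 32 rows (bits = p,q,r,s,t):
  row 0 [00000]: F1=1 F2=1 -> 0
  row 1 [00001]: F1=1 F2=0 (differ) -> 1
  row 2 [00010]: F1=0 F2=0 -> 0
  row 3 [00011]: F1=0 F2=1 (differ) -> 1
  row 4 [00100]: F1=1 F2=1 -> 0
  row 5 [00101]: F1=1 F2=1 -> 0
  row 6 [00110]: F1=0 F2=1 (differ) -> 1
  row 7 [00111]: F1=0 F2=1 (differ) -> 1
  row 8 [01000]: F1=0 F2=1 (differ) -> 1
  row 9 [01001]: F1=0 F2=1 (differ) -> 1
  row 10 [01010]: F1=1 F2=1 -> 0
  row 11 [01011]: F1=1 F2=1 -> 0
  row 12 [01100]: F1=0 F2=0 -> 0
  row 13 [01101]: F1=0 F2=1 (differ) -> 1
  row 14 [01110]: F1=1 F2=1 -> 0
  row 15 [01111]: F1=1 F2=0 (differ) -> 1
  row 16 [10000]: F1=1 F2=1 -> 0
  row 17 [10001]: F1=1 F2=1 -> 0
  row 18 [10010]: F1=0 F2=1 (differ) -> 1
  row 19 [10011]: F1=0 F2=1 (differ) -> 1
  row 20 [10100]: F1=1 F2=1 -> 0
  row 21 [10101]: F1=1 F2=1 -> 0
  row 22 [10110]: F1=0 F2=1 (differ) -> 1
  row 23 [10111]: F1=0 F2=1 (differ) -> 1
  row 24 [11000]: F1=1 F2=1 -> 0
  row 25 [11001]: F1=1 F2=1 -> 0
  row 26 [11010]: F1=0 F2=1 (differ) -> 1
  row 27 [11011]: F1=0 F2=1 (differ) -> 1
  row 28 [11100]: F1=1 F2=1 -> 0
  row 29 [11101]: F1=1 F2=1 -> 0
  row 30 [11110]: F1=0 F2=1 (differ) -> 1
  row 31 [11111]: F1=0 F2=1 (differ) -> 1
Full result column, 8 rows per line (p,q fixed per line; r,s,t runs 000..111 left to right):
  rows 0-7 [p,q=00]: 01010011  (ones: 4)
  rows 8-15 [p,q=01]: 11000101  (ones: 4)
  rows 16-23 [p,q=10]: 00110011  (ones: 4)
  rows 24-31 [p,q=11]: 00110011  (ones: 4)
Disagreements = 4+4+4+4 = 16

16


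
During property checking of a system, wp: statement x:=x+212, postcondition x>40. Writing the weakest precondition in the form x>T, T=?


Formula: wp(x:=E, P) = P[E/x] (substitute E for x in postcondition)
Step 1: Postcondition: x>40
Step 2: Substitute x+212 for x: x+212>40
Step 3: Solve for x: x > 40-212 = -172

-172


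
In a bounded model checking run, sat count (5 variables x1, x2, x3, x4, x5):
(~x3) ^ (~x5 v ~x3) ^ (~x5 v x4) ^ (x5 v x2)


CNF with 4 clauses over 5 vars (32 assignments).
An assignment satisfies CNF iff every clause has >=1 true literal.
Check each row (bits = x1,x2,x3,x4,x5; clause T/F shown):
  row 0 [00000]: clauses=TTTF -> 0
  row 1 [00001]: clauses=TTFT -> 0
  row 2 [00010]: clauses=TTTF -> 0
  row 3 [00011]: clauses=TTTT -> 1
  row 4 [00100]: clauses=FTTF -> 0
  row 5 [00101]: clauses=FFFT -> 0
  row 6 [00110]: clauses=FTTF -> 0
  row 7 [00111]: clauses=FFTT -> 0
  row 8 [01000]: clauses=TTTT -> 1
  row 9 [01001]: clauses=TTFT -> 0
  row 10 [01010]: clauses=TTTT -> 1
  row 11 [01011]: clauses=TTTT -> 1
  row 12 [01100]: clauses=FTTT -> 0
  row 13 [01101]: clauses=FFFT -> 0
  row 14 [01110]: clauses=FTTT -> 0
  row 15 [01111]: clauses=FFTT -> 0
  row 16 [10000]: clauses=TTTF -> 0
  row 17 [10001]: clauses=TTFT -> 0
  row 18 [10010]: clauses=TTTF -> 0
  row 19 [10011]: clauses=TTTT -> 1
  row 20 [10100]: clauses=FTTF -> 0
  row 21 [10101]: clauses=FFFT -> 0
  row 22 [10110]: clauses=FTTF -> 0
  row 23 [10111]: clauses=FFTT -> 0
  row 24 [11000]: clauses=TTTT -> 1
  row 25 [11001]: clauses=TTFT -> 0
  row 26 [11010]: clauses=TTTT -> 1
  row 27 [11011]: clauses=TTTT -> 1
  row 28 [11100]: clauses=FTTT -> 0
  row 29 [11101]: clauses=FFFT -> 0
  row 30 [11110]: clauses=FTTT -> 0
  row 31 [11111]: clauses=FFTT -> 0
Full result column, 8 rows per line (x1,x2 fixed per line; x3,x4,x5 runs 000..111 left to right):
  rows 0-7 [x1,x2=00]: 00010000  (ones: 1)
  rows 8-15 [x1,x2=01]: 10110000  (ones: 3)
  rows 16-23 [x1,x2=10]: 00010000  (ones: 1)
  rows 24-31 [x1,x2=11]: 10110000  (ones: 3)
Satisfying assignments = 1+3+1+3 = 8

8


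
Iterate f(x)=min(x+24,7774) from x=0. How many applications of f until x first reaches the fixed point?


Step 1: x=0, cap=7774, increment=24
Step 2: x grows by 24 each step until capped at 7774; fixed point is x=7774
Step 3: iterations = ceil(7774/24) = 324

324


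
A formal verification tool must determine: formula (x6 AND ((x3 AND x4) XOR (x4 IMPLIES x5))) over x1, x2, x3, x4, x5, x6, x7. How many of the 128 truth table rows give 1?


Formula: (x6 AND ((x3 AND x4) XOR (x4 IMPLIES x5))) over 7 vars (128 rows)
Evaluate each row (x1, x2, x3, x4, x5, x6, x7 as bits, MSB first):
  row 0 [0000000]: (0 AND ((0 AND 0) XOR (0 IMPLIES 0))) -> 0
  row 1 [0000001]: (0 AND ((0 AND 0) XOR (0 IMPLIES 0))) -> 0
  row 2 [0000010]: (1 AND ((0 AND 0) XOR (0 IMPLIES 0))) -> 1
  row 3 [0000011]: (1 AND ((0 AND 0) XOR (0 IMPLIES 0))) -> 1
  row 4 [0000100]: (0 AND ((0 AND 0) XOR (0 IMPLIES 1))) -> 0
  (every remaining row is evaluated the same way; all 128 results are listed next)
Full result column, 8 rows per line (x1,x2,x3,x4 fixed per line; x5,x6,x7 runs 000..111 left to right):
  rows 0-7 [x1,x2,x3,x4=0000]: 00110011  (ones: 4)
  rows 8-15 [x1,x2,x3,x4=0001]: 00000011  (ones: 2)
  rows 16-23 [x1,x2,x3,x4=0010]: 00110011  (ones: 4)
  rows 24-31 [x1,x2,x3,x4=0011]: 00110000  (ones: 2)
  rows 32-39 [x1,x2,x3,x4=0100]: 00110011  (ones: 4)
  rows 40-47 [x1,x2,x3,x4=0101]: 00000011  (ones: 2)
  rows 48-55 [x1,x2,x3,x4=0110]: 00110011  (ones: 4)
  rows 56-63 [x1,x2,x3,x4=0111]: 00110000  (ones: 2)
  rows 64-71 [x1,x2,x3,x4=1000]: 00110011  (ones: 4)
  rows 72-79 [x1,x2,x3,x4=1001]: 00000011  (ones: 2)
  rows 80-87 [x1,x2,x3,x4=1010]: 00110011  (ones: 4)
  rows 88-95 [x1,x2,x3,x4=1011]: 00110000  (ones: 2)
  rows 96-103 [x1,x2,x3,x4=1100]: 00110011  (ones: 4)
  rows 104-111 [x1,x2,x3,x4=1101]: 00000011  (ones: 2)
  rows 112-119 [x1,x2,x3,x4=1110]: 00110011  (ones: 4)
  rows 120-127 [x1,x2,x3,x4=1111]: 00110000  (ones: 2)
Count of 1-rows = 4+2+4+2+4+2+4+2+4+2+4+2+4+2+4+2 = 48

48


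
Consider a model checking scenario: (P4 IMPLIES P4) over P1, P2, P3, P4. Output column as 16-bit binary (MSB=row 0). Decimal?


Formula: (P4 IMPLIES P4) over P1, P2, P3, P4 (16 rows)
Evaluate each row (bits = P1,P2,P3,P4, MSB first):
  row 0 [0000]: (0 IMPLIES 0) -> 1
  row 1 [0001]: (1 IMPLIES 1) -> 1
  row 2 [0010]: (0 IMPLIES 0) -> 1
  row 3 [0011]: (1 IMPLIES 1) -> 1
  row 4 [0100]: (0 IMPLIES 0) -> 1
  row 5 [0101]: (1 IMPLIES 1) -> 1
  row 6 [0110]: (0 IMPLIES 0) -> 1
  row 7 [0111]: (1 IMPLIES 1) -> 1
  row 8 [1000]: (0 IMPLIES 0) -> 1
  row 9 [1001]: (1 IMPLIES 1) -> 1
  row 10 [1010]: (0 IMPLIES 0) -> 1
  row 11 [1011]: (1 IMPLIES 1) -> 1
  row 12 [1100]: (0 IMPLIES 0) -> 1
  row 13 [1101]: (1 IMPLIES 1) -> 1
  row 14 [1110]: (0 IMPLIES 0) -> 1
  row 15 [1111]: (1 IMPLIES 1) -> 1
Full result column, 4 rows per line (P1,P2 fixed per line; P3,P4 runs 00..11 left to right):
  rows 0-3 [P1,P2=00]: 1111  = hex F
  rows 4-7 [P1,P2=01]: 1111  = hex F
  rows 8-11 [P1,P2=10]: 1111  = hex F
  rows 12-15 [P1,P2=11]: 1111  = hex F
Output column (row 0 .. row 15) = 1111111111111111
Output column grouped in 4s = 1111 1111 1111 1111 = 0xFFFF
Convert to decimal digit by digit (value = value*16 + digit):
  F -> 15
  15*16 + 15 (F) = 255
  255*16 + 15 (F) = 4095
  4095*16 + 15 (F) = 65535
Decimal = 65535

65535


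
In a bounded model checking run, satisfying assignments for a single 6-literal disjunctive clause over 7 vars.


Step 1: Total=2^7=128
Step 2: Unsat when all 6 false: 2^1=2
Step 3: Sat=128-2=126

126


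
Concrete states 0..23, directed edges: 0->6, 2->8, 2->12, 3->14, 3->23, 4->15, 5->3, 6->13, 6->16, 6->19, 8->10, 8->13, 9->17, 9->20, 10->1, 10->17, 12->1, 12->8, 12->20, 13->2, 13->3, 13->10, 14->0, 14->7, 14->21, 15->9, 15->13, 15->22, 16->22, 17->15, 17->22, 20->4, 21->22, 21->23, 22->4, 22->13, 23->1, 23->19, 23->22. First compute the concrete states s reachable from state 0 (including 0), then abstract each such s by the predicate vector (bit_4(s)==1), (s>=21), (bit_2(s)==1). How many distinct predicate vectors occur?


BFS from 0:
Concrete reachable: {0, 1, 2, 3, 4, 6, 7, 8, 9, 10, 12, 13, 14, 15, 16, 17, 19, 20, 21, 22, 23}
Abstract via predicates (bit_4(s)==1), (s>=21), (bit_2(s)==1):
  (0,0,0) <- {0, 1, 2, 3, 8, 9, 10}
  (0,0,1) <- {4, 6, 7, 12, 13, 14, 15}
  (1,0,0) <- {16, 17, 19}
  (1,0,1) <- {20}
  (1,1,1) <- {21, 22, 23}
Distinct abstract states = 5

5


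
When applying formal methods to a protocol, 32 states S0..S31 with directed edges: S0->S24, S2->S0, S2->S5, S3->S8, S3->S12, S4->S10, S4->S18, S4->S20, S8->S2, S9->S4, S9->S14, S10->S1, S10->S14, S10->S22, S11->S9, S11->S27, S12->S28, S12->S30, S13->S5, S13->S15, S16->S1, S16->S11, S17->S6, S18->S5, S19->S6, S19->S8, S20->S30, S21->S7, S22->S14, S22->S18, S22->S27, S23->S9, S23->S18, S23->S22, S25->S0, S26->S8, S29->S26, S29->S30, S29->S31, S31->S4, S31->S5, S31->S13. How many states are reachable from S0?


BFS from S0:
  layer 0: {S0}
  layer 1: {S24}
Reachable set: {S0, S24}
Count = 2

2


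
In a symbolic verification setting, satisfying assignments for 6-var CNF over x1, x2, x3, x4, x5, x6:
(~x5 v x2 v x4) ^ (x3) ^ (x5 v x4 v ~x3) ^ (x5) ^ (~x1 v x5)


CNF with 5 clauses over 6 vars (64 assignments).
An assignment satisfies CNF iff every clause has >=1 true literal.
Check each row (bits = x1,x2,x3,x4,x5,x6; clause T/F shown):
  row 0 [000000]: clauses=TFTFT -> 0
  row 1 [000001]: clauses=TFTFT -> 0
  row 2 [000010]: clauses=FFTTT -> 0
  row 3 [000011]: clauses=FFTTT -> 0
  row 4 [000100]: clauses=TFTFT -> 0
  (every remaining row is evaluated the same way; all 64 results are listed next)
Full result column, 8 rows per line (x1,x2,x3 fixed per line; x4,x5,x6 runs 000..111 left to right):
  rows 0-7 [x1,x2,x3=000]: 00000000  (ones: 0)
  rows 8-15 [x1,x2,x3=001]: 00000011  (ones: 2)
  rows 16-23 [x1,x2,x3=010]: 00000000  (ones: 0)
  rows 24-31 [x1,x2,x3=011]: 00110011  (ones: 4)
  rows 32-39 [x1,x2,x3=100]: 00000000  (ones: 0)
  rows 40-47 [x1,x2,x3=101]: 00000011  (ones: 2)
  rows 48-55 [x1,x2,x3=110]: 00000000  (ones: 0)
  rows 56-63 [x1,x2,x3=111]: 00110011  (ones: 4)
Satisfying assignments = 0+2+0+4+0+2+0+4 = 12

12


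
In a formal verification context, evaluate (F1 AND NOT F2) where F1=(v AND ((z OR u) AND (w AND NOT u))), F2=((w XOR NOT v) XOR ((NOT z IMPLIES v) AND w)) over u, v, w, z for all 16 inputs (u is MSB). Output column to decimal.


F1 = (v AND ((z OR u) AND (w AND NOT u)))
F2 = ((w XOR NOT v) XOR ((NOT z IMPLIES v) AND w))
Counterexample to F1=>F2 is where F1=1 and F2=0.
Evaluate each row (bits = u,v,w,z, MSB first):
  row 0 [0000]: F1=0 F2=1 -> F1&~F2 -> 0
  row 1 [0001]: F1=0 F2=1 -> F1&~F2 -> 0
  row 2 [0010]: F1=0 F2=0 -> F1&~F2 -> 0
  row 3 [0011]: F1=0 F2=1 -> F1&~F2 -> 0
  row 4 [0100]: F1=0 F2=0 -> F1&~F2 -> 0
  row 5 [0101]: F1=0 F2=0 -> F1&~F2 -> 0
  row 6 [0110]: F1=0 F2=0 -> F1&~F2 -> 0
  row 7 [0111]: F1=1 F2=0 -> F1&~F2 -> 1
  row 8 [1000]: F1=0 F2=1 -> F1&~F2 -> 0
  row 9 [1001]: F1=0 F2=1 -> F1&~F2 -> 0
  row 10 [1010]: F1=0 F2=0 -> F1&~F2 -> 0
  row 11 [1011]: F1=0 F2=1 -> F1&~F2 -> 0
  row 12 [1100]: F1=0 F2=0 -> F1&~F2 -> 0
  row 13 [1101]: F1=0 F2=0 -> F1&~F2 -> 0
  row 14 [1110]: F1=0 F2=0 -> F1&~F2 -> 0
  row 15 [1111]: F1=0 F2=0 -> F1&~F2 -> 0
Full result column, 4 rows per line (u,v fixed per line; w,z runs 00..11 left to right):
  rows 0-3 [u,v=00]: 0000  = hex 0
  rows 4-7 [u,v=01]: 0001  = hex 1
  rows 8-11 [u,v=10]: 0000  = hex 0
  rows 12-15 [u,v=11]: 0000  = hex 0
Counterexample vector (row 0 .. row 15) = 0000000100000000
Output column grouped in 4s = 0000 0001 0000 0000 = 0x0100
Convert to decimal digit by digit (value = value*16 + digit):
  0 -> 0
  0*16 + 1 = 1
  1*16 + 0 = 16
  16*16 + 0 = 256
Decimal = 256

256


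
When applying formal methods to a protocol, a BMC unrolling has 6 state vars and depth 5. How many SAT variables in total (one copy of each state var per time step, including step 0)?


BMC unrolls to depth k, creating one copy of each state var for steps 0..k.
Step count = 5 + 1 = 6 (steps 0 through 5)
Vars per step = 6
Total = 6 * 6 = 36

36


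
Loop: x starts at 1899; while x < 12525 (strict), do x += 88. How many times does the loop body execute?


Step 1: x goes from 1899 toward 12525 by 88; the body runs while x<12525, so iterations = ceil((bound-start)/step)
Step 2: Distance=10626
Step 3: ceil(10626/88)=121

121


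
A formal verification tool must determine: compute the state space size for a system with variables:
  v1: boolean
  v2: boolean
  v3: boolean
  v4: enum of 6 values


State space = product of domain sizes of all variables.
Domain sizes:
  v1 (boolean): 2
  v2 (boolean): 2
  v3 (boolean): 2
  v4 (enum of 6 values): 6
Product = 2 * 2 * 2 * 6 = 48

48


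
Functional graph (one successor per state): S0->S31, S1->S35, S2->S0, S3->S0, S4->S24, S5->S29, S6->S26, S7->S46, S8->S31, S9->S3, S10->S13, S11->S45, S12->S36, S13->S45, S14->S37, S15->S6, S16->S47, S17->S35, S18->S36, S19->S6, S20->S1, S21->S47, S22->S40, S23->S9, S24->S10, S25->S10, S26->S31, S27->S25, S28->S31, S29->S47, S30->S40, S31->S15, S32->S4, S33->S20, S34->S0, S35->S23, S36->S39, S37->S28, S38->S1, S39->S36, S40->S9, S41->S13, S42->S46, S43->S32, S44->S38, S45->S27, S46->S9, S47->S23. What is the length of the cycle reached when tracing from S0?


Trace from S0 until a state repeats:
  S0 -> S31 -> S15 -> S6 -> S26 -> S31
S31 first seen at step 1, revisited at step 5.
Cycle length = 5 - 1 = 4

4


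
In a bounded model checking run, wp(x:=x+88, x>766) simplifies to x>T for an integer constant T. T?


Formula: wp(x:=E, P) = P[E/x] (substitute E for x in postcondition)
Step 1: Postcondition: x>766
Step 2: Substitute x+88 for x: x+88>766
Step 3: Solve for x: x > 766-88 = 678

678


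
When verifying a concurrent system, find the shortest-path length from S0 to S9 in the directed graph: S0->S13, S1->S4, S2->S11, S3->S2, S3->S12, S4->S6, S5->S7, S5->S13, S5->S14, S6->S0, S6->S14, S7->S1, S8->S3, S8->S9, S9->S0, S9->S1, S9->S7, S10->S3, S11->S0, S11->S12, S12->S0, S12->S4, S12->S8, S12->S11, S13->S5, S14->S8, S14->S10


BFS layer-by-layer from S0:
  dist 0: {S0}
  dist 1: {S13}
  dist 2: {S5}
  dist 3: {S7, S14}
  dist 4: {S1, S8, S10}
  dist 5: {S3, S4, S9}
  -> S9 reached at distance 5
Shortest path length = 5

5


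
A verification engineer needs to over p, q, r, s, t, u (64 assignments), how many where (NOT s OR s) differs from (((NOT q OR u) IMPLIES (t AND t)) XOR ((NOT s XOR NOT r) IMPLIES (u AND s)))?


F1 = (NOT s OR s)
F2 = (((NOT q OR u) IMPLIES (t AND t)) XOR ((NOT s XOR NOT r) IMPLIES (u AND s)))
Evaluate both on each of 64 rows (bits = p,q,r,s,t,u):
  row 0 [000000]: F1=1 F2=1 -> 0
  row 1 [000001]: F1=1 F2=1 -> 0
  row 2 [000010]: F1=1 F2=0 (differ) -> 1
  row 3 [000011]: F1=1 F2=0 (differ) -> 1
  row 4 [000100]: F1=1 F2=0 (differ) -> 1
  (every remaining row is evaluated the same way; all 64 results are listed next)
Full result column, 8 rows per line (p,q,r fixed per line; s,t,u runs 000..111 left to right):
  rows 0-7 [p,q,r=000]: 00111001  (ones: 4)
  rows 8-15 [p,q,r=001]: 11000011  (ones: 4)
  rows 16-23 [p,q,r=010]: 10110001  (ones: 4)
  rows 24-31 [p,q,r=011]: 01001011  (ones: 4)
  rows 32-39 [p,q,r=100]: 00111001  (ones: 4)
  rows 40-47 [p,q,r=101]: 11000011  (ones: 4)
  rows 48-55 [p,q,r=110]: 10110001  (ones: 4)
  rows 56-63 [p,q,r=111]: 01001011  (ones: 4)
Disagreements = 4+4+4+4+4+4+4+4 = 32

32


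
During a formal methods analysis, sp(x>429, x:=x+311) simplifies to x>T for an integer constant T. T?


Formula: sp(P, x:=E) = exists old_x. (x = E[old_x/x]) AND P[old_x/x] (old_x is the value of x before the assignment; eliminate old_x by solving x = E[old_x/x] for old_x)
Step 1: Precondition P: x>429, i.e. old_x > 429
Step 2: Assignment gives x = old_x + 311, so old_x = x - 311
Step 3: Substitute into P: x - 311 > 429
Step 4: Simplify: x > 429+311 = 740

740


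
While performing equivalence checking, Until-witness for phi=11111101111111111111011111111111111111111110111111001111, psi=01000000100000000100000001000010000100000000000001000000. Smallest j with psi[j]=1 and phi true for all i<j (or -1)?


(phi U psi) at 0: need smallest j with psi[j]=1 and phi[i]=1 for all i in [0,j).
Scan from step 0:
  step 0: phi=1, psi=0 -> continue
  step 1: psi=1 and phi held for [0,1) -> witness found
Witness step = 1

1


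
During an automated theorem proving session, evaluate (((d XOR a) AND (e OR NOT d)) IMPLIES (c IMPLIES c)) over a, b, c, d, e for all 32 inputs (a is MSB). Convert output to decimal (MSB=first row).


Formula: (((d XOR a) AND (e OR NOT d)) IMPLIES (c IMPLIES c)) over a, b, c, d, e (32 rows)
Evaluate each row (bits = a,b,c,d,e, MSB first):
  row 0 [00000]: (((0 XOR 0) AND (0 OR NOT 0)) IMPLIES (0 IMPLIES 0)) -> 1
  row 1 [00001]: (((0 XOR 0) AND (1 OR NOT 0)) IMPLIES (0 IMPLIES 0)) -> 1
  row 2 [00010]: (((1 XOR 0) AND (0 OR NOT 1)) IMPLIES (0 IMPLIES 0)) -> 1
  row 3 [00011]: (((1 XOR 0) AND (1 OR NOT 1)) IMPLIES (0 IMPLIES 0)) -> 1
  row 4 [00100]: (((0 XOR 0) AND (0 OR NOT 0)) IMPLIES (1 IMPLIES 1)) -> 1
  row 5 [00101]: (((0 XOR 0) AND (1 OR NOT 0)) IMPLIES (1 IMPLIES 1)) -> 1
  row 6 [00110]: (((1 XOR 0) AND (0 OR NOT 1)) IMPLIES (1 IMPLIES 1)) -> 1
  row 7 [00111]: (((1 XOR 0) AND (1 OR NOT 1)) IMPLIES (1 IMPLIES 1)) -> 1
  row 8 [01000]: (((0 XOR 0) AND (0 OR NOT 0)) IMPLIES (0 IMPLIES 0)) -> 1
  row 9 [01001]: (((0 XOR 0) AND (1 OR NOT 0)) IMPLIES (0 IMPLIES 0)) -> 1
  row 10 [01010]: (((1 XOR 0) AND (0 OR NOT 1)) IMPLIES (0 IMPLIES 0)) -> 1
  row 11 [01011]: (((1 XOR 0) AND (1 OR NOT 1)) IMPLIES (0 IMPLIES 0)) -> 1
  row 12 [01100]: (((0 XOR 0) AND (0 OR NOT 0)) IMPLIES (1 IMPLIES 1)) -> 1
  row 13 [01101]: (((0 XOR 0) AND (1 OR NOT 0)) IMPLIES (1 IMPLIES 1)) -> 1
  row 14 [01110]: (((1 XOR 0) AND (0 OR NOT 1)) IMPLIES (1 IMPLIES 1)) -> 1
  row 15 [01111]: (((1 XOR 0) AND (1 OR NOT 1)) IMPLIES (1 IMPLIES 1)) -> 1
  row 16 [10000]: (((0 XOR 1) AND (0 OR NOT 0)) IMPLIES (0 IMPLIES 0)) -> 1
  row 17 [10001]: (((0 XOR 1) AND (1 OR NOT 0)) IMPLIES (0 IMPLIES 0)) -> 1
  row 18 [10010]: (((1 XOR 1) AND (0 OR NOT 1)) IMPLIES (0 IMPLIES 0)) -> 1
  row 19 [10011]: (((1 XOR 1) AND (1 OR NOT 1)) IMPLIES (0 IMPLIES 0)) -> 1
  row 20 [10100]: (((0 XOR 1) AND (0 OR NOT 0)) IMPLIES (1 IMPLIES 1)) -> 1
  row 21 [10101]: (((0 XOR 1) AND (1 OR NOT 0)) IMPLIES (1 IMPLIES 1)) -> 1
  row 22 [10110]: (((1 XOR 1) AND (0 OR NOT 1)) IMPLIES (1 IMPLIES 1)) -> 1
  row 23 [10111]: (((1 XOR 1) AND (1 OR NOT 1)) IMPLIES (1 IMPLIES 1)) -> 1
  row 24 [11000]: (((0 XOR 1) AND (0 OR NOT 0)) IMPLIES (0 IMPLIES 0)) -> 1
  row 25 [11001]: (((0 XOR 1) AND (1 OR NOT 0)) IMPLIES (0 IMPLIES 0)) -> 1
  row 26 [11010]: (((1 XOR 1) AND (0 OR NOT 1)) IMPLIES (0 IMPLIES 0)) -> 1
  row 27 [11011]: (((1 XOR 1) AND (1 OR NOT 1)) IMPLIES (0 IMPLIES 0)) -> 1
  row 28 [11100]: (((0 XOR 1) AND (0 OR NOT 0)) IMPLIES (1 IMPLIES 1)) -> 1
  row 29 [11101]: (((0 XOR 1) AND (1 OR NOT 0)) IMPLIES (1 IMPLIES 1)) -> 1
  row 30 [11110]: (((1 XOR 1) AND (0 OR NOT 1)) IMPLIES (1 IMPLIES 1)) -> 1
  row 31 [11111]: (((1 XOR 1) AND (1 OR NOT 1)) IMPLIES (1 IMPLIES 1)) -> 1
Full result column, 4 rows per line (a,b,c fixed per line; d,e runs 00..11 left to right):
  rows 0-3 [a,b,c=000]: 1111  = hex F
  rows 4-7 [a,b,c=001]: 1111  = hex F
  rows 8-11 [a,b,c=010]: 1111  = hex F
  rows 12-15 [a,b,c=011]: 1111  = hex F
  rows 16-19 [a,b,c=100]: 1111  = hex F
  rows 20-23 [a,b,c=101]: 1111  = hex F
  rows 24-27 [a,b,c=110]: 1111  = hex F
  rows 28-31 [a,b,c=111]: 1111  = hex F
Output column (row 0 .. row 31) = 11111111111111111111111111111111
Output column grouped in 4s = 1111 1111 1111 1111 1111 1111 1111 1111 = 0xFFFFFFFF
Convert to decimal digit by digit (value = value*16 + digit):
  F -> 15
  15*16 + 15 (F) = 255
  255*16 + 15 (F) = 4095
  4095*16 + 15 (F) = 65535
  65535*16 + 15 (F) = 1048575
  1048575*16 + 15 (F) = 16777215
  16777215*16 + 15 (F) = 268435455
  268435455*16 + 15 (F) = 4294967295
Decimal = 4294967295

4294967295


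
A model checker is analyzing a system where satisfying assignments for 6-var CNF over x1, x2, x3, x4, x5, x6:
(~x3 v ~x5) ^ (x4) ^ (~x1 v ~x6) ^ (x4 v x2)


CNF with 4 clauses over 6 vars (64 assignments).
An assignment satisfies CNF iff every clause has >=1 true literal.
Check each row (bits = x1,x2,x3,x4,x5,x6; clause T/F shown):
  row 0 [000000]: clauses=TFTF -> 0
  row 1 [000001]: clauses=TFTF -> 0
  row 2 [000010]: clauses=TFTF -> 0
  row 3 [000011]: clauses=TFTF -> 0
  row 4 [000100]: clauses=TTTT -> 1
  (every remaining row is evaluated the same way; all 64 results are listed next)
Full result column, 8 rows per line (x1,x2,x3 fixed per line; x4,x5,x6 runs 000..111 left to right):
  rows 0-7 [x1,x2,x3=000]: 00001111  (ones: 4)
  rows 8-15 [x1,x2,x3=001]: 00001100  (ones: 2)
  rows 16-23 [x1,x2,x3=010]: 00001111  (ones: 4)
  rows 24-31 [x1,x2,x3=011]: 00001100  (ones: 2)
  rows 32-39 [x1,x2,x3=100]: 00001010  (ones: 2)
  rows 40-47 [x1,x2,x3=101]: 00001000  (ones: 1)
  rows 48-55 [x1,x2,x3=110]: 00001010  (ones: 2)
  rows 56-63 [x1,x2,x3=111]: 00001000  (ones: 1)
Satisfying assignments = 4+2+4+2+2+1+2+1 = 18

18


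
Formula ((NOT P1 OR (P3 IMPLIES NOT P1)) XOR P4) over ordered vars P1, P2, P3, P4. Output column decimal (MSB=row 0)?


Formula: ((NOT P1 OR (P3 IMPLIES NOT P1)) XOR P4) over P1, P2, P3, P4 (16 rows)
Evaluate each row (bits = P1,P2,P3,P4, MSB first):
  row 0 [0000]: ((NOT 0 OR (0 IMPLIES NOT 0)) XOR 0) -> 1
  row 1 [0001]: ((NOT 0 OR (0 IMPLIES NOT 0)) XOR 1) -> 0
  row 2 [0010]: ((NOT 0 OR (1 IMPLIES NOT 0)) XOR 0) -> 1
  row 3 [0011]: ((NOT 0 OR (1 IMPLIES NOT 0)) XOR 1) -> 0
  row 4 [0100]: ((NOT 0 OR (0 IMPLIES NOT 0)) XOR 0) -> 1
  row 5 [0101]: ((NOT 0 OR (0 IMPLIES NOT 0)) XOR 1) -> 0
  row 6 [0110]: ((NOT 0 OR (1 IMPLIES NOT 0)) XOR 0) -> 1
  row 7 [0111]: ((NOT 0 OR (1 IMPLIES NOT 0)) XOR 1) -> 0
  row 8 [1000]: ((NOT 1 OR (0 IMPLIES NOT 1)) XOR 0) -> 1
  row 9 [1001]: ((NOT 1 OR (0 IMPLIES NOT 1)) XOR 1) -> 0
  row 10 [1010]: ((NOT 1 OR (1 IMPLIES NOT 1)) XOR 0) -> 0
  row 11 [1011]: ((NOT 1 OR (1 IMPLIES NOT 1)) XOR 1) -> 1
  row 12 [1100]: ((NOT 1 OR (0 IMPLIES NOT 1)) XOR 0) -> 1
  row 13 [1101]: ((NOT 1 OR (0 IMPLIES NOT 1)) XOR 1) -> 0
  row 14 [1110]: ((NOT 1 OR (1 IMPLIES NOT 1)) XOR 0) -> 0
  row 15 [1111]: ((NOT 1 OR (1 IMPLIES NOT 1)) XOR 1) -> 1
Full result column, 4 rows per line (P1,P2 fixed per line; P3,P4 runs 00..11 left to right):
  rows 0-3 [P1,P2=00]: 1010  = hex A
  rows 4-7 [P1,P2=01]: 1010  = hex A
  rows 8-11 [P1,P2=10]: 1001  = hex 9
  rows 12-15 [P1,P2=11]: 1001  = hex 9
Output column (row 0 .. row 15) = 1010101010011001
Output column grouped in 4s = 1010 1010 1001 1001 = 0xAA99
Convert to decimal digit by digit (value = value*16 + digit):
  A -> 10
  10*16 + 10 (A) = 170
  170*16 + 9 = 2729
  2729*16 + 9 = 43673
Decimal = 43673

43673
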